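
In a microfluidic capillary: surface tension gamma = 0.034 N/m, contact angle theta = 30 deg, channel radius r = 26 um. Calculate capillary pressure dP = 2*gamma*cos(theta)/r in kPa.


Step 1: cos(30 deg) = 0.866
Step 2: Convert r to m: r = 26e-6 m
Step 3: dP = 2 * 0.034 * 0.866 / 26e-6 = 2264.9 Pa
Step 4: Convert Pa to kPa (divide by 1000).
dP = 2.26 kPa


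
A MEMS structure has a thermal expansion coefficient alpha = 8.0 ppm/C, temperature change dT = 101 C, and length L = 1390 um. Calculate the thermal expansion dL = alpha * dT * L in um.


Step 1: Convert CTE: alpha = 8.0 ppm/C = 8.0e-6 /C
Step 2: dL = 8.0e-6 * 101 * 1390
dL = 1.1231 um


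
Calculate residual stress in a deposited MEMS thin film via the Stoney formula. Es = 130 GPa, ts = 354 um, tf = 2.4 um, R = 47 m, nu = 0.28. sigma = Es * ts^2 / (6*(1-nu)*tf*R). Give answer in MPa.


Step 1: Compute numerator: Es * ts^2 = 130 * 354^2 = 16291080 (GPa*um^2)
Step 2: Compute denominator (R in um): 6*(1-nu)*tf*R = 6*0.72*2.4*47e6 = 487296000.0 (um^2)
Step 3: sigma (GPa) = 16291080 / 487296000.0 = 3.3432e-02 GPa
Step 4: Convert to MPa (x1000): sigma = 33.4 MPa


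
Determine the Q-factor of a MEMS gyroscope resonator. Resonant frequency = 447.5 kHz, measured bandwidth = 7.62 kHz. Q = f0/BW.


Step 1: Q = f0 / bandwidth
Step 2: Q = 447.5 / 7.62
Q = 58.7


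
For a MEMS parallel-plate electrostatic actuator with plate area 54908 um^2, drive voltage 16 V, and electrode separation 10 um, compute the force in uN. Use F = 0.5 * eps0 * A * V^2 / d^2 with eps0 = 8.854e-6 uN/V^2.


Step 1: Identify parameters.
eps0 = 8.854e-6 uN/V^2, A = 54908 um^2, V = 16 V, d = 10 um
Step 2: Compute V^2 = 16^2 = 256
Step 3: Compute d^2 = 10^2 = 100
Step 4: F = 0.5 * 8.854e-6 * 54908 * 256 / 100
F = 0.622 uN


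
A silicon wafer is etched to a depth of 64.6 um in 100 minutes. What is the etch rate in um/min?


Step 1: Etch rate = depth / time
Step 2: rate = 64.6 / 100
rate = 0.646 um/min


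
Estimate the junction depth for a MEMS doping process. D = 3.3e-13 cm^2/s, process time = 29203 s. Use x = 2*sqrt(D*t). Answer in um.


Step 1: Compute D*t = 3.3e-13 * 29203 = 9.63699e-09 cm^2
Step 2: sqrt(D*t) = 9.81682e-05 cm
Step 3: x = 2 * 9.81682e-05 cm = 1.963364e-04 cm
Step 4: Convert to um (1 cm = 1e4 um): x = 1.963 um


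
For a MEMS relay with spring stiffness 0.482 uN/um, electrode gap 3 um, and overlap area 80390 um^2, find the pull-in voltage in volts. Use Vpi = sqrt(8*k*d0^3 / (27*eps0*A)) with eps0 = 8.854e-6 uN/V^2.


Step 1: Compute numerator: 8 * k * d0^3 = 8 * 0.482 * 3^3 = 104.112
Step 2: Compute denominator: 27 * eps0 * A = 27 * 8.854e-6 * 80390 = 19.217873
Step 3: Vpi = sqrt(104.112 / 19.217873)
Vpi = 2.33 V


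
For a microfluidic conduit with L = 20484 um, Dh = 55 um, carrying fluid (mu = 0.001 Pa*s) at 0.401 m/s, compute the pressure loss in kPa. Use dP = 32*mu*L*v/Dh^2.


Step 1: Convert to SI: L = 20484e-6 m, Dh = 55e-6 m
Step 2: dP = 32 * 0.001 * 20484e-6 * 0.401 / (55e-6)^2
Step 3: dP = 86892.79 Pa
Step 4: Convert to kPa: dP = 86.89 kPa


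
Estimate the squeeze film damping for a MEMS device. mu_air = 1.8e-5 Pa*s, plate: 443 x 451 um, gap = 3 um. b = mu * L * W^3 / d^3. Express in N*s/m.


Step 1: Convert to SI.
L = 443e-6 m, W = 451e-6 m, d = 3e-6 m
Step 2: W^3 = (451e-6)^3 = 9.17e-11 m^3
Step 3: d^3 = (3e-6)^3 = 2.70e-17 m^3
Step 4: b = 1.8e-5 * 443e-6 * 9.17e-11 / 2.70e-17
b = 2.71e-02 N*s/m


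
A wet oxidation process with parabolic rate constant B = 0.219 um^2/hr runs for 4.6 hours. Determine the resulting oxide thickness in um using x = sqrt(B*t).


Step 1: Compute B*t = 0.219 * 4.6 = 1.0074
Step 2: x = sqrt(1.0074)
x = 1.004 um


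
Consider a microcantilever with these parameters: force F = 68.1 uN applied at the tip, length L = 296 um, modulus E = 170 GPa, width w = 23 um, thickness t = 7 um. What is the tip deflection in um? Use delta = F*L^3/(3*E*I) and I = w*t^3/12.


Step 1: Calculate the second moment of area.
I = w * t^3 / 12 = 23 * 7^3 / 12 = 657.4167 um^4
Step 2: Convert E to consistent units (1 GPa = 1000 uN/um^2).
E = 170 GPa = 170000 uN/um^2
Step 3: Calculate tip deflection.
delta = F * L^3 / (3 * E * I)
delta = 68.1 * 296^3 / (3 * 170000 * 657.4167)
delta = 5.2676 um


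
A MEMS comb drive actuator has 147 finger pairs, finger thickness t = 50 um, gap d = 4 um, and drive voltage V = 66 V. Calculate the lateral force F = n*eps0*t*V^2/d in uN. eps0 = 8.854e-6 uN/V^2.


Step 1: Parameters: n=147, eps0=8.854e-6 uN/V^2, t=50 um, V=66 V, d=4 um
Step 2: V^2 = 4356
Step 3: F = 147 * 8.854e-6 * 50 * 4356 / 4
F = 70.869 uN


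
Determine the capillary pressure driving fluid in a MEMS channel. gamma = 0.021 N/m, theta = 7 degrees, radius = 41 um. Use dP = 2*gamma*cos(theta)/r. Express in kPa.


Step 1: cos(7 deg) = 0.9925
Step 2: Convert r to m: r = 41e-6 m
Step 3: dP = 2 * 0.021 * 0.9925 / 41e-6 = 1016.7 Pa
Step 4: Convert Pa to kPa (divide by 1000).
dP = 1.02 kPa


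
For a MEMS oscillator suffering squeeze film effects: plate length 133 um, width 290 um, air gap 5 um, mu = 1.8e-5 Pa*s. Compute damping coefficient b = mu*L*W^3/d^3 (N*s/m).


Step 1: Convert to SI.
L = 133e-6 m, W = 290e-6 m, d = 5e-6 m
Step 2: W^3 = (290e-6)^3 = 2.44e-11 m^3
Step 3: d^3 = (5e-6)^3 = 1.25e-16 m^3
Step 4: b = 1.8e-5 * 133e-6 * 2.44e-11 / 1.25e-16
b = 4.67e-04 N*s/m


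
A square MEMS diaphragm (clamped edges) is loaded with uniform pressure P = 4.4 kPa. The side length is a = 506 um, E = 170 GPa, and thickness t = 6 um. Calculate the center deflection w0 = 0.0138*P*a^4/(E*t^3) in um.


Step 1: Convert pressure to compatible units (E is in GPa, so P in GPa).
P = 4.4 kPa = 4.4e-6 GPa
Step 2: Compute numerator: 0.0138 * P * a^4.
a^4 = 506^4 = 65554433296
numerator = 0.0138 * 4.4e-6 * 65554433296 = 3.98047e+03
Step 3: Compute denominator: E * t^3 = 170 * 6^3 = 36720
Step 4: w0 = numerator / denominator = 3.98047e+03 / 36720 = 0.1084 um


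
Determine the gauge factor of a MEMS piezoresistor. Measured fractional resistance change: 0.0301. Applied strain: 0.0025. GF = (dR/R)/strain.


Step 1: Identify values.
dR/R = 0.0301, strain = 0.0025
Step 2: GF = (dR/R) / strain = 0.0301 / 0.0025
GF = 12.0


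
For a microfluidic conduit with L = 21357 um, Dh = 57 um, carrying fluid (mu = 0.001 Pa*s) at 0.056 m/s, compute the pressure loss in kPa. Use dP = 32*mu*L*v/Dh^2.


Step 1: Convert to SI: L = 21357e-6 m, Dh = 57e-6 m
Step 2: dP = 32 * 0.001 * 21357e-6 * 0.056 / (57e-6)^2
Step 3: dP = 11779.55 Pa
Step 4: Convert to kPa: dP = 11.78 kPa


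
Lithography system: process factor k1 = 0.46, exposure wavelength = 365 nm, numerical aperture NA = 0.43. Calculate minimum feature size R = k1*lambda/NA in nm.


Step 1: Identify values: k1 = 0.46, lambda = 365 nm, NA = 0.43
Step 2: R = k1 * lambda / NA
R = 0.46 * 365 / 0.43
R = 390.5 nm


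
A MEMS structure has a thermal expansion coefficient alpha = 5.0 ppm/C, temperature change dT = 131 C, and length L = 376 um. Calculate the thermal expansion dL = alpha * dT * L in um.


Step 1: Convert CTE: alpha = 5.0 ppm/C = 5.0e-6 /C
Step 2: dL = 5.0e-6 * 131 * 376
dL = 0.2463 um


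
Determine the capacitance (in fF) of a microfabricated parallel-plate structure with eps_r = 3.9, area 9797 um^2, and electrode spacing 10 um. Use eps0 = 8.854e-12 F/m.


Step 1: Convert area to m^2: A = 9797e-12 m^2
Step 2: Convert gap to m: d = 10e-6 m
Step 3: C = eps0 * eps_r * A / d
C = 8.854e-12 * 3.9 * 9797e-12 / 10e-6
Step 4: Convert to fF (multiply by 1e15).
C = 33.83 fF


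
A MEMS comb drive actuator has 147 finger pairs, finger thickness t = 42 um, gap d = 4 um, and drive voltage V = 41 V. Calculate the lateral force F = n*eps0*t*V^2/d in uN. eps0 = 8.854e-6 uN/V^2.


Step 1: Parameters: n=147, eps0=8.854e-6 uN/V^2, t=42 um, V=41 V, d=4 um
Step 2: V^2 = 1681
Step 3: F = 147 * 8.854e-6 * 42 * 1681 / 4
F = 22.973 uN


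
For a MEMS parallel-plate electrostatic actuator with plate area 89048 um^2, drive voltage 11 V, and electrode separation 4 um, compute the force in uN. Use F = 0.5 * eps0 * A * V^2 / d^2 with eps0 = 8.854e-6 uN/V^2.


Step 1: Identify parameters.
eps0 = 8.854e-6 uN/V^2, A = 89048 um^2, V = 11 V, d = 4 um
Step 2: Compute V^2 = 11^2 = 121
Step 3: Compute d^2 = 4^2 = 16
Step 4: F = 0.5 * 8.854e-6 * 89048 * 121 / 16
F = 2.981 uN


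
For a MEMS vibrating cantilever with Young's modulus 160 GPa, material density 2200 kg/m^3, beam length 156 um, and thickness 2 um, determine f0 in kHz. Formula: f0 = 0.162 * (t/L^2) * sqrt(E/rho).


Step 1: Convert units to SI.
t_SI = 2e-6 m, L_SI = 156e-6 m
Step 2: Calculate sqrt(E/rho).
sqrt(160e9 / 2200) = 8528.03 m/s
Step 3: Compute f0.
f0 = 0.162 * 2e-6 / (156e-6)^2 * 8528.03 = 113538.9 Hz = 113.54 kHz


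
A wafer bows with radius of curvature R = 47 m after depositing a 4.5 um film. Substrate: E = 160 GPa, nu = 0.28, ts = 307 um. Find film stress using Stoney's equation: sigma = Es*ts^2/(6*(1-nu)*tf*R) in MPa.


Step 1: Compute numerator: Es * ts^2 = 160 * 307^2 = 15079840 (GPa*um^2)
Step 2: Compute denominator (R in um): 6*(1-nu)*tf*R = 6*0.72*4.5*47e6 = 913680000.0 (um^2)
Step 3: sigma (GPa) = 15079840 / 913680000.0 = 1.6505e-02 GPa
Step 4: Convert to MPa (x1000): sigma = 16.5 MPa


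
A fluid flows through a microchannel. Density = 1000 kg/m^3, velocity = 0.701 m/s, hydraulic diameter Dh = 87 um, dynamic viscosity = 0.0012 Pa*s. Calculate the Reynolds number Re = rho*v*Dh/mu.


Step 1: Convert Dh to meters: Dh = 87e-6 m
Step 2: Re = rho * v * Dh / mu
Re = 1000 * 0.701 * 87e-6 / 0.0012
Re = 50.823


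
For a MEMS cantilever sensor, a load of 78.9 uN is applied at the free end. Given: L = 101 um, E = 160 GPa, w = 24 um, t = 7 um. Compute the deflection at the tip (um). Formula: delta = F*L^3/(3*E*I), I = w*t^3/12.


Step 1: Calculate the second moment of area.
I = w * t^3 / 12 = 24 * 7^3 / 12 = 686.0 um^4
Step 2: Convert E to consistent units (1 GPa = 1000 uN/um^2).
E = 160 GPa = 160000 uN/um^2
Step 3: Calculate tip deflection.
delta = F * L^3 / (3 * E * I)
delta = 78.9 * 101^3 / (3 * 160000 * 686.0)
delta = 0.2469 um


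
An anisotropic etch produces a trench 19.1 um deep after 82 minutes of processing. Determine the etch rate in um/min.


Step 1: Etch rate = depth / time
Step 2: rate = 19.1 / 82
rate = 0.233 um/min


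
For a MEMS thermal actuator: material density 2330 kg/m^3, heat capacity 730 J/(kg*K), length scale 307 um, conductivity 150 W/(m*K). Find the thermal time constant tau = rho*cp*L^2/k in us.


Step 1: Convert L to m: L = 307e-6 m
Step 2: L^2 = (307e-6)^2 = 9.4249e-08 m^2
Step 3: tau = 2330 * 730 * 9.4249e-08 / 150 = 1.06872083e-03 s
Step 4: Convert to microseconds (multiply by 1e6).
tau = 1068.721 us


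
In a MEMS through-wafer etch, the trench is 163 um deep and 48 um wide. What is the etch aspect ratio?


Step 1: AR = depth / width
Step 2: AR = 163 / 48
AR = 3.4


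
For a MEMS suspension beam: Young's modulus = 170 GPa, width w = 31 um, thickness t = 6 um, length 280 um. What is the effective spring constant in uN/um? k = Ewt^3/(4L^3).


Step 1: Convert E to consistent units (1 GPa = 1000 uN/um^2).
E = 170 GPa = 170000 uN/um^2
Step 2: Compute t^3 = 6^3 = 216
Step 3: Compute L^3 = 280^3 = 21952000
Step 4: k = 170000 * 31 * 216 / (4 * 21952000)
k = 12.9637 uN/um


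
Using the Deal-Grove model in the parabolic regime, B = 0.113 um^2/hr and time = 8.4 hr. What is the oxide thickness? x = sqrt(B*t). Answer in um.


Step 1: Compute B*t = 0.113 * 8.4 = 0.9492
Step 2: x = sqrt(0.9492)
x = 0.974 um


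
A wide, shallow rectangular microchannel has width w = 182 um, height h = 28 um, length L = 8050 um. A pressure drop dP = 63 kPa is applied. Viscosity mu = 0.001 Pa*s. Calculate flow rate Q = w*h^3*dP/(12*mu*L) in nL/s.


Step 1: Convert all dimensions to SI (meters).
w = 182e-6 m, h = 28e-6 m, L = 8050e-6 m, dP = 63e3 Pa
Step 2: Q = w * h^3 * dP / (12 * mu * L)
Q = 182e-6 * (28e-6)^3 * 63e3 / (12 * 0.001 * 8050e-6) = 2.60560696e-09 m^3/s
Step 3: Convert Q from m^3/s to nL/s (1 m^3 = 1e12 nL, so multiply by 1e12).
Q = 2605.607 nL/s


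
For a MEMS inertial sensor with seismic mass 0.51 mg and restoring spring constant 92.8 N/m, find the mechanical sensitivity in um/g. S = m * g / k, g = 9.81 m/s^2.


Step 1: Convert mass: m = 0.51 mg = 5.10e-07 kg
Step 2: S = m * g / k = 5.10e-07 * 9.81 / 92.8
Step 3: S = 5.39e-08 m/g
Step 4: Convert to um/g: S = 0.054 um/g


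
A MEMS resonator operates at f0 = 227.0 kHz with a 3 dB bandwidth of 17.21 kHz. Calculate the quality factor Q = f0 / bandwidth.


Step 1: Q = f0 / bandwidth
Step 2: Q = 227.0 / 17.21
Q = 13.2


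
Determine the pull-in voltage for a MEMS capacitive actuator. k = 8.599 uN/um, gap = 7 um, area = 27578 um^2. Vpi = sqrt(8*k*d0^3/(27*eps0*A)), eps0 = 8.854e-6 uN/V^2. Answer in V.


Step 1: Compute numerator: 8 * k * d0^3 = 8 * 8.599 * 7^3 = 23595.656
Step 2: Compute denominator: 27 * eps0 * A = 27 * 8.854e-6 * 27578 = 6.592742
Step 3: Vpi = sqrt(23595.656 / 6.592742)
Vpi = 59.83 V


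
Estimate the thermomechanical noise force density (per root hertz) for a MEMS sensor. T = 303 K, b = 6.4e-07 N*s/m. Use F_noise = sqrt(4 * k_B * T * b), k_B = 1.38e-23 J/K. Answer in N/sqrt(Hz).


Step 1: Compute 4 * k_B * T * b
= 4 * 1.38e-23 * 303 * 6.4e-07
= 1.0704e-26 N^2/Hz
Step 2: F_noise = sqrt(1.0704e-26)
F_noise = 1.03e-13 N/sqrt(Hz)


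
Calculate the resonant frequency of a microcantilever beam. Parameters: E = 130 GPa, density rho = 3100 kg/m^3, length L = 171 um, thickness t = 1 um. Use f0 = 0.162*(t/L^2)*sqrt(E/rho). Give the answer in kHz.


Step 1: Convert units to SI.
t_SI = 1e-6 m, L_SI = 171e-6 m
Step 2: Calculate sqrt(E/rho).
sqrt(130e9 / 3100) = 6475.76 m/s
Step 3: Compute f0.
f0 = 0.162 * 1e-6 / (171e-6)^2 * 6475.76 = 35876.8 Hz = 35.88 kHz


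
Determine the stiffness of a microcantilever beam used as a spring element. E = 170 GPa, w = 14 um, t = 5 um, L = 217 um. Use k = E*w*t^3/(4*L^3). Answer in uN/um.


Step 1: Convert E to consistent units (1 GPa = 1000 uN/um^2).
E = 170 GPa = 170000 uN/um^2
Step 2: Compute t^3 = 5^3 = 125
Step 3: Compute L^3 = 217^3 = 10218313
Step 4: k = 170000 * 14 * 125 / (4 * 10218313)
k = 7.2786 uN/um


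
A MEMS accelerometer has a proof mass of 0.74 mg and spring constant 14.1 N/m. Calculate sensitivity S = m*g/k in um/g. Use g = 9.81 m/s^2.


Step 1: Convert mass: m = 0.74 mg = 7.40e-07 kg
Step 2: S = m * g / k = 7.40e-07 * 9.81 / 14.1
Step 3: S = 5.15e-07 m/g
Step 4: Convert to um/g: S = 0.515 um/g


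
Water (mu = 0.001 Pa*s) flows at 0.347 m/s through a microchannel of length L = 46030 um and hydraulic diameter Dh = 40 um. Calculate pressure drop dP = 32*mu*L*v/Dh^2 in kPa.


Step 1: Convert to SI: L = 46030e-6 m, Dh = 40e-6 m
Step 2: dP = 32 * 0.001 * 46030e-6 * 0.347 / (40e-6)^2
Step 3: dP = 319448.20 Pa
Step 4: Convert to kPa: dP = 319.45 kPa


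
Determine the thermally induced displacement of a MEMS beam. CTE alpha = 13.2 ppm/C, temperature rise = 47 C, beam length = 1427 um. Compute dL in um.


Step 1: Convert CTE: alpha = 13.2 ppm/C = 13.2e-6 /C
Step 2: dL = 13.2e-6 * 47 * 1427
dL = 0.8853 um


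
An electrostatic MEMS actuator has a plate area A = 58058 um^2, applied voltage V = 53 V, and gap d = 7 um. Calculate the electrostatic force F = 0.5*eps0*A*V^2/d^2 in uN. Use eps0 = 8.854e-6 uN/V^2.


Step 1: Identify parameters.
eps0 = 8.854e-6 uN/V^2, A = 58058 um^2, V = 53 V, d = 7 um
Step 2: Compute V^2 = 53^2 = 2809
Step 3: Compute d^2 = 7^2 = 49
Step 4: F = 0.5 * 8.854e-6 * 58058 * 2809 / 49
F = 14.734 uN


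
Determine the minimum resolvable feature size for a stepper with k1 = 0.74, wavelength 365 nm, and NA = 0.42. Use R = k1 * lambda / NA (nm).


Step 1: Identify values: k1 = 0.74, lambda = 365 nm, NA = 0.42
Step 2: R = k1 * lambda / NA
R = 0.74 * 365 / 0.42
R = 643.1 nm


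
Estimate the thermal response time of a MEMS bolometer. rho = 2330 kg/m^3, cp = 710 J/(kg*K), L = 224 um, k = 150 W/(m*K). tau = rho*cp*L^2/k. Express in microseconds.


Step 1: Convert L to m: L = 224e-6 m
Step 2: L^2 = (224e-6)^2 = 5.0176e-08 m^2
Step 3: tau = 2330 * 710 * 5.0176e-08 / 150 = 5.5337438e-04 s
Step 4: Convert to microseconds (multiply by 1e6).
tau = 553.374 us


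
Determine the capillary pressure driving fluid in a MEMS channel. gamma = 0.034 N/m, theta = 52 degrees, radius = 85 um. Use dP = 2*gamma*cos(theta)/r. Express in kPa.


Step 1: cos(52 deg) = 0.6157
Step 2: Convert r to m: r = 85e-6 m
Step 3: dP = 2 * 0.034 * 0.6157 / 85e-6 = 492.6 Pa
Step 4: Convert Pa to kPa (divide by 1000).
dP = 0.49 kPa


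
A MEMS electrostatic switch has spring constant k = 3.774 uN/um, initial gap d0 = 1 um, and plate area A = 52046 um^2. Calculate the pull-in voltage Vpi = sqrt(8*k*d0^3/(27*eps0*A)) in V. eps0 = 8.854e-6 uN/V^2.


Step 1: Compute numerator: 8 * k * d0^3 = 8 * 3.774 * 1^3 = 30.192
Step 2: Compute denominator: 27 * eps0 * A = 27 * 8.854e-6 * 52046 = 12.442013
Step 3: Vpi = sqrt(30.192 / 12.442013)
Vpi = 1.56 V


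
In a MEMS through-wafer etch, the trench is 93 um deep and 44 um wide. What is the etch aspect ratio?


Step 1: AR = depth / width
Step 2: AR = 93 / 44
AR = 2.1


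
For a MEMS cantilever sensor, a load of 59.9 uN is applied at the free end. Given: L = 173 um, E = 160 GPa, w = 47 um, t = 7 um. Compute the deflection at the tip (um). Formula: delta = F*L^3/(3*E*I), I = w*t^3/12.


Step 1: Calculate the second moment of area.
I = w * t^3 / 12 = 47 * 7^3 / 12 = 1343.4167 um^4
Step 2: Convert E to consistent units (1 GPa = 1000 uN/um^2).
E = 160 GPa = 160000 uN/um^2
Step 3: Calculate tip deflection.
delta = F * L^3 / (3 * E * I)
delta = 59.9 * 173^3 / (3 * 160000 * 1343.4167)
delta = 0.481 um


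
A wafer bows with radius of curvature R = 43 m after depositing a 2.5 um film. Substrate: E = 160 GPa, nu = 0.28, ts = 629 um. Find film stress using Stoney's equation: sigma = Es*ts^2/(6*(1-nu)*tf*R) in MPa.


Step 1: Compute numerator: Es * ts^2 = 160 * 629^2 = 63302560 (GPa*um^2)
Step 2: Compute denominator (R in um): 6*(1-nu)*tf*R = 6*0.72*2.5*43e6 = 464400000.0 (um^2)
Step 3: sigma (GPa) = 63302560 / 464400000.0 = 1.3631e-01 GPa
Step 4: Convert to MPa (x1000): sigma = 136.3 MPa


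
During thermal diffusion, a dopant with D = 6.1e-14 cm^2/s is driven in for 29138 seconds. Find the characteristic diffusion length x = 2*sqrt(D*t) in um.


Step 1: Compute D*t = 6.1e-14 * 29138 = 1.777418e-09 cm^2
Step 2: sqrt(D*t) = 4.2159e-05 cm
Step 3: x = 2 * 4.2159e-05 cm = 8.4318e-05 cm
Step 4: Convert to um (1 cm = 1e4 um): x = 0.843 um


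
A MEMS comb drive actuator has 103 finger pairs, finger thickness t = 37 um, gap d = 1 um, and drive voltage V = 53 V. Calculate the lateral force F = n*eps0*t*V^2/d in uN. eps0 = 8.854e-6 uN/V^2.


Step 1: Parameters: n=103, eps0=8.854e-6 uN/V^2, t=37 um, V=53 V, d=1 um
Step 2: V^2 = 2809
Step 3: F = 103 * 8.854e-6 * 37 * 2809 / 1
F = 94.783 uN


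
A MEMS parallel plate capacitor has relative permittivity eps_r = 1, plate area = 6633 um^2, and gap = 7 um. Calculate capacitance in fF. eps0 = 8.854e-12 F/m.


Step 1: Convert area to m^2: A = 6633e-12 m^2
Step 2: Convert gap to m: d = 7e-6 m
Step 3: C = eps0 * eps_r * A / d
C = 8.854e-12 * 1 * 6633e-12 / 7e-6
Step 4: Convert to fF (multiply by 1e15).
C = 8.39 fF


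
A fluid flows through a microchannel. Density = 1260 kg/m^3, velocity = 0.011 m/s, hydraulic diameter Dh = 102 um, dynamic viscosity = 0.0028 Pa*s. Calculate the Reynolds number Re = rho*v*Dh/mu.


Step 1: Convert Dh to meters: Dh = 102e-6 m
Step 2: Re = rho * v * Dh / mu
Re = 1260 * 0.011 * 102e-6 / 0.0028
Re = 0.505


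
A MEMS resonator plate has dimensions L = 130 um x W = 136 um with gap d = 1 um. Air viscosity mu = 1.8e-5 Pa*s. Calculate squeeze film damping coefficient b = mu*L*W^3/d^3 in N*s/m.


Step 1: Convert to SI.
L = 130e-6 m, W = 136e-6 m, d = 1e-6 m
Step 2: W^3 = (136e-6)^3 = 2.52e-12 m^3
Step 3: d^3 = (1e-6)^3 = 1.00e-18 m^3
Step 4: b = 1.8e-5 * 130e-6 * 2.52e-12 / 1.00e-18
b = 5.89e-03 N*s/m


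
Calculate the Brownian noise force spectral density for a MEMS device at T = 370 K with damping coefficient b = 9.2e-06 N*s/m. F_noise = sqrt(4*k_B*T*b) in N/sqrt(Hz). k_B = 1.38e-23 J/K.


Step 1: Compute 4 * k_B * T * b
= 4 * 1.38e-23 * 370 * 9.2e-06
= 1.8790e-25 N^2/Hz
Step 2: F_noise = sqrt(1.8790e-25)
F_noise = 4.33e-13 N/sqrt(Hz)


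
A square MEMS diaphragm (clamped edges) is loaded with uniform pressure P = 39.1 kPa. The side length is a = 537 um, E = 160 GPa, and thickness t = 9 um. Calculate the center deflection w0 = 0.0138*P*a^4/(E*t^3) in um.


Step 1: Convert pressure to compatible units (E is in GPa, so P in GPa).
P = 39.1 kPa = 39.1e-6 GPa
Step 2: Compute numerator: 0.0138 * P * a^4.
a^4 = 537^4 = 83156680161
numerator = 0.0138 * 39.1e-6 * 83156680161 = 4.48697e+04
Step 3: Compute denominator: E * t^3 = 160 * 9^3 = 116640
Step 4: w0 = numerator / denominator = 4.48697e+04 / 116640 = 0.3847 um


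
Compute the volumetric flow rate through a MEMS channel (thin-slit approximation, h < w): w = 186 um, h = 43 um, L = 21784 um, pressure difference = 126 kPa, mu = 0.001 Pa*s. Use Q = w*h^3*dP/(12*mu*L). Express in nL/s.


Step 1: Convert all dimensions to SI (meters).
w = 186e-6 m, h = 43e-6 m, L = 21784e-6 m, dP = 126e3 Pa
Step 2: Q = w * h^3 * dP / (12 * mu * L)
Q = 186e-6 * (43e-6)^3 * 126e3 / (12 * 0.001 * 21784e-6) = 7.1280376e-09 m^3/s
Step 3: Convert Q from m^3/s to nL/s (1 m^3 = 1e12 nL, so multiply by 1e12).
Q = 7128.038 nL/s


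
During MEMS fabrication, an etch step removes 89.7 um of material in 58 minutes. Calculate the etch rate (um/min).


Step 1: Etch rate = depth / time
Step 2: rate = 89.7 / 58
rate = 1.547 um/min


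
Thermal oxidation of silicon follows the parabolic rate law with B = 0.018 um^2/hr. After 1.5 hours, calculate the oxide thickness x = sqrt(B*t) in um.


Step 1: Compute B*t = 0.018 * 1.5 = 0.027
Step 2: x = sqrt(0.027)
x = 0.164 um


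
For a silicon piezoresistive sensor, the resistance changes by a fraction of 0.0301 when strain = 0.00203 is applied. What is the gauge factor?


Step 1: Identify values.
dR/R = 0.0301, strain = 0.00203
Step 2: GF = (dR/R) / strain = 0.0301 / 0.00203
GF = 14.8


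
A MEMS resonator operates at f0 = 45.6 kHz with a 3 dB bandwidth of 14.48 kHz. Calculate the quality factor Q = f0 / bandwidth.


Step 1: Q = f0 / bandwidth
Step 2: Q = 45.6 / 14.48
Q = 3.1


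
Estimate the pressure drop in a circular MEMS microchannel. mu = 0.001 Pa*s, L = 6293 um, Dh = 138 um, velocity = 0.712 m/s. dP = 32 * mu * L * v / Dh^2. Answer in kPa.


Step 1: Convert to SI: L = 6293e-6 m, Dh = 138e-6 m
Step 2: dP = 32 * 0.001 * 6293e-6 * 0.712 / (138e-6)^2
Step 3: dP = 7528.87 Pa
Step 4: Convert to kPa: dP = 7.53 kPa


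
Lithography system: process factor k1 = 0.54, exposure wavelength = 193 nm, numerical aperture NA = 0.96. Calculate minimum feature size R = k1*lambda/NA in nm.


Step 1: Identify values: k1 = 0.54, lambda = 193 nm, NA = 0.96
Step 2: R = k1 * lambda / NA
R = 0.54 * 193 / 0.96
R = 108.6 nm


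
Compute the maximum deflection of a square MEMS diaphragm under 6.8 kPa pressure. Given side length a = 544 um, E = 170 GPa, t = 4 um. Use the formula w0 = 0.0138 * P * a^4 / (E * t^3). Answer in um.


Step 1: Convert pressure to compatible units (E is in GPa, so P in GPa).
P = 6.8 kPa = 6.8e-6 GPa
Step 2: Compute numerator: 0.0138 * P * a^4.
a^4 = 544^4 = 87578116096
numerator = 0.0138 * 6.8e-6 * 87578116096 = 8.21833e+03
Step 3: Compute denominator: E * t^3 = 170 * 4^3 = 10880
Step 4: w0 = numerator / denominator = 8.21833e+03 / 10880 = 0.7554 um


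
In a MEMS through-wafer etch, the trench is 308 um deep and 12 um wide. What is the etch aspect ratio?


Step 1: AR = depth / width
Step 2: AR = 308 / 12
AR = 25.7


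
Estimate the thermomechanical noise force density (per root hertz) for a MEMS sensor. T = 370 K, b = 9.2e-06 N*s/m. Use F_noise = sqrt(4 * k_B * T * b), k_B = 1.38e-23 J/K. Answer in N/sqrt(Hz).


Step 1: Compute 4 * k_B * T * b
= 4 * 1.38e-23 * 370 * 9.2e-06
= 1.8790e-25 N^2/Hz
Step 2: F_noise = sqrt(1.8790e-25)
F_noise = 4.33e-13 N/sqrt(Hz)


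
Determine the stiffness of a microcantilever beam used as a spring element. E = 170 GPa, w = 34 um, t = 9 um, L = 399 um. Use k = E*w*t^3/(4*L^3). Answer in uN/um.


Step 1: Convert E to consistent units (1 GPa = 1000 uN/um^2).
E = 170 GPa = 170000 uN/um^2
Step 2: Compute t^3 = 9^3 = 729
Step 3: Compute L^3 = 399^3 = 63521199
Step 4: k = 170000 * 34 * 729 / (4 * 63521199)
k = 16.5835 uN/um


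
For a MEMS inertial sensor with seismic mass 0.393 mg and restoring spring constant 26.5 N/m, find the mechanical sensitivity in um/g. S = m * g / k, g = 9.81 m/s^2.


Step 1: Convert mass: m = 0.393 mg = 3.93e-07 kg
Step 2: S = m * g / k = 3.93e-07 * 9.81 / 26.5
Step 3: S = 1.45e-07 m/g
Step 4: Convert to um/g: S = 0.145 um/g


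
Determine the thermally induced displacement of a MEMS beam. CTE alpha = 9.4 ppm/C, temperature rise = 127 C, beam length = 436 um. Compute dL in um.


Step 1: Convert CTE: alpha = 9.4 ppm/C = 9.4e-6 /C
Step 2: dL = 9.4e-6 * 127 * 436
dL = 0.5205 um


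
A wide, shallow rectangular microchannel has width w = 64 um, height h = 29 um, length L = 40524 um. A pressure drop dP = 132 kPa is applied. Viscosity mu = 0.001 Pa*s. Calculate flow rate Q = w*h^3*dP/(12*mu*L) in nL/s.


Step 1: Convert all dimensions to SI (meters).
w = 64e-6 m, h = 29e-6 m, L = 40524e-6 m, dP = 132e3 Pa
Step 2: Q = w * h^3 * dP / (12 * mu * L)
Q = 64e-6 * (29e-6)^3 * 132e3 / (12 * 0.001 * 40524e-6) = 4.2369598e-10 m^3/s
Step 3: Convert Q from m^3/s to nL/s (1 m^3 = 1e12 nL, so multiply by 1e12).
Q = 423.696 nL/s


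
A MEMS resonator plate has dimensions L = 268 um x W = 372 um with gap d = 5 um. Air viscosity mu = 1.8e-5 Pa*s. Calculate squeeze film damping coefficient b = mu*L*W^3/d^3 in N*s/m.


Step 1: Convert to SI.
L = 268e-6 m, W = 372e-6 m, d = 5e-6 m
Step 2: W^3 = (372e-6)^3 = 5.15e-11 m^3
Step 3: d^3 = (5e-6)^3 = 1.25e-16 m^3
Step 4: b = 1.8e-5 * 268e-6 * 5.15e-11 / 1.25e-16
b = 1.99e-03 N*s/m


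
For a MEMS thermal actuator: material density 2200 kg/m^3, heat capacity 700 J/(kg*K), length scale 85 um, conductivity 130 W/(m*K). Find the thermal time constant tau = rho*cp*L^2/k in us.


Step 1: Convert L to m: L = 85e-6 m
Step 2: L^2 = (85e-6)^2 = 7.225e-09 m^2
Step 3: tau = 2200 * 700 * 7.225e-09 / 130 = 8.558846e-05 s
Step 4: Convert to microseconds (multiply by 1e6).
tau = 85.588 us


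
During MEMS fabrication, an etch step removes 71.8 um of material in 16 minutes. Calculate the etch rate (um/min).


Step 1: Etch rate = depth / time
Step 2: rate = 71.8 / 16
rate = 4.488 um/min


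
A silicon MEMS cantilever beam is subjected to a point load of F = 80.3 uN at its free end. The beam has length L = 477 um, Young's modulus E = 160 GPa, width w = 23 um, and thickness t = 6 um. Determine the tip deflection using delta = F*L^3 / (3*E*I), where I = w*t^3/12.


Step 1: Calculate the second moment of area.
I = w * t^3 / 12 = 23 * 6^3 / 12 = 414.0 um^4
Step 2: Convert E to consistent units (1 GPa = 1000 uN/um^2).
E = 160 GPa = 160000 uN/um^2
Step 3: Calculate tip deflection.
delta = F * L^3 / (3 * E * I)
delta = 80.3 * 477^3 / (3 * 160000 * 414.0)
delta = 43.856 um


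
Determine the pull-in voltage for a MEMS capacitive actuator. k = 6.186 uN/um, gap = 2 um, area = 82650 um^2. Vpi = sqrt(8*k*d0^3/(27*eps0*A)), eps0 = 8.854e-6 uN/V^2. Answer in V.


Step 1: Compute numerator: 8 * k * d0^3 = 8 * 6.186 * 2^3 = 395.904
Step 2: Compute denominator: 27 * eps0 * A = 27 * 8.854e-6 * 82650 = 19.758144
Step 3: Vpi = sqrt(395.904 / 19.758144)
Vpi = 4.48 V


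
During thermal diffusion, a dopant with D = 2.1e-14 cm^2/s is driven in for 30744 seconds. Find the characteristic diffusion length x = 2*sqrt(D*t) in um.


Step 1: Compute D*t = 2.1e-14 * 30744 = 6.45624e-10 cm^2
Step 2: sqrt(D*t) = 2.5409e-05 cm
Step 3: x = 2 * 2.5409e-05 cm = 5.0818e-05 cm
Step 4: Convert to um (1 cm = 1e4 um): x = 0.508 um


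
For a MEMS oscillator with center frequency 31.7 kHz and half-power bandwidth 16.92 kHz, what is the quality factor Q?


Step 1: Q = f0 / bandwidth
Step 2: Q = 31.7 / 16.92
Q = 1.9


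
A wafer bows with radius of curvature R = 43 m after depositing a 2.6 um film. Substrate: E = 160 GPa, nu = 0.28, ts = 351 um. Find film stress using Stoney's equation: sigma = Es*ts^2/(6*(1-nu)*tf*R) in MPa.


Step 1: Compute numerator: Es * ts^2 = 160 * 351^2 = 19712160 (GPa*um^2)
Step 2: Compute denominator (R in um): 6*(1-nu)*tf*R = 6*0.72*2.6*43e6 = 482976000.0 (um^2)
Step 3: sigma (GPa) = 19712160 / 482976000.0 = 4.0814e-02 GPa
Step 4: Convert to MPa (x1000): sigma = 40.8 MPa


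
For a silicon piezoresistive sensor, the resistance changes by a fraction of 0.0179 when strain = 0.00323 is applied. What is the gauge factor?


Step 1: Identify values.
dR/R = 0.0179, strain = 0.00323
Step 2: GF = (dR/R) / strain = 0.0179 / 0.00323
GF = 5.5


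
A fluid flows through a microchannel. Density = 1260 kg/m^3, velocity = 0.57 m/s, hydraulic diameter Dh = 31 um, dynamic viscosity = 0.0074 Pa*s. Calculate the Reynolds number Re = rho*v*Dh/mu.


Step 1: Convert Dh to meters: Dh = 31e-6 m
Step 2: Re = rho * v * Dh / mu
Re = 1260 * 0.57 * 31e-6 / 0.0074
Re = 3.009


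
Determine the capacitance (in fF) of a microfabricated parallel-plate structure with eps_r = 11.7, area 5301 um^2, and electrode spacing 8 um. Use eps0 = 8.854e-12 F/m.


Step 1: Convert area to m^2: A = 5301e-12 m^2
Step 2: Convert gap to m: d = 8e-6 m
Step 3: C = eps0 * eps_r * A / d
C = 8.854e-12 * 11.7 * 5301e-12 / 8e-6
Step 4: Convert to fF (multiply by 1e15).
C = 68.64 fF


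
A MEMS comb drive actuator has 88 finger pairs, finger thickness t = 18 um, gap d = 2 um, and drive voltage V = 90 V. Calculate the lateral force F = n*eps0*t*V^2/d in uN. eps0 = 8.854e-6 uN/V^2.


Step 1: Parameters: n=88, eps0=8.854e-6 uN/V^2, t=18 um, V=90 V, d=2 um
Step 2: V^2 = 8100
Step 3: F = 88 * 8.854e-6 * 18 * 8100 / 2
F = 56.8 uN


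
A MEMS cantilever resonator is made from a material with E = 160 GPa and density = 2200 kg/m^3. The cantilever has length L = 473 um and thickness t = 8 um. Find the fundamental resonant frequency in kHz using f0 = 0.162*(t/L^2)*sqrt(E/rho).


Step 1: Convert units to SI.
t_SI = 8e-6 m, L_SI = 473e-6 m
Step 2: Calculate sqrt(E/rho).
sqrt(160e9 / 2200) = 8528.03 m/s
Step 3: Compute f0.
f0 = 0.162 * 8e-6 / (473e-6)^2 * 8528.03 = 49400.5 Hz = 49.4 kHz


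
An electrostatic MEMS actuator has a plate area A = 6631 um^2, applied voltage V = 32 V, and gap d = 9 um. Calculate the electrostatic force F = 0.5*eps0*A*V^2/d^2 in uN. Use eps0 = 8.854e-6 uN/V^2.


Step 1: Identify parameters.
eps0 = 8.854e-6 uN/V^2, A = 6631 um^2, V = 32 V, d = 9 um
Step 2: Compute V^2 = 32^2 = 1024
Step 3: Compute d^2 = 9^2 = 81
Step 4: F = 0.5 * 8.854e-6 * 6631 * 1024 / 81
F = 0.371 uN


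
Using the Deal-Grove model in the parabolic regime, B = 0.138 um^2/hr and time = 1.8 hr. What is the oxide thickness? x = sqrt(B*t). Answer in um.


Step 1: Compute B*t = 0.138 * 1.8 = 0.2484
Step 2: x = sqrt(0.2484)
x = 0.498 um


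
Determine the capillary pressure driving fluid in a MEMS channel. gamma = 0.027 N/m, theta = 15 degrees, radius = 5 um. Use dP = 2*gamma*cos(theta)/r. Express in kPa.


Step 1: cos(15 deg) = 0.9659
Step 2: Convert r to m: r = 5e-6 m
Step 3: dP = 2 * 0.027 * 0.9659 / 5e-6 = 10431.7 Pa
Step 4: Convert Pa to kPa (divide by 1000).
dP = 10.43 kPa


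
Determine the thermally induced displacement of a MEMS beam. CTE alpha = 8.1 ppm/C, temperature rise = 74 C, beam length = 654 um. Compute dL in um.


Step 1: Convert CTE: alpha = 8.1 ppm/C = 8.1e-6 /C
Step 2: dL = 8.1e-6 * 74 * 654
dL = 0.392 um


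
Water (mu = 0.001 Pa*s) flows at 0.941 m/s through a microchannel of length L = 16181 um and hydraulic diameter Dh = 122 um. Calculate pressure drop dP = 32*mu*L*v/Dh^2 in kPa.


Step 1: Convert to SI: L = 16181e-6 m, Dh = 122e-6 m
Step 2: dP = 32 * 0.001 * 16181e-6 * 0.941 / (122e-6)^2
Step 3: dP = 32735.98 Pa
Step 4: Convert to kPa: dP = 32.74 kPa


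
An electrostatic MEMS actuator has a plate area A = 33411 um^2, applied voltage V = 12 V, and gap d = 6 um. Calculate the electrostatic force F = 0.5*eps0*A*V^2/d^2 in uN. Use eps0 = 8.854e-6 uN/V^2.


Step 1: Identify parameters.
eps0 = 8.854e-6 uN/V^2, A = 33411 um^2, V = 12 V, d = 6 um
Step 2: Compute V^2 = 12^2 = 144
Step 3: Compute d^2 = 6^2 = 36
Step 4: F = 0.5 * 8.854e-6 * 33411 * 144 / 36
F = 0.592 uN


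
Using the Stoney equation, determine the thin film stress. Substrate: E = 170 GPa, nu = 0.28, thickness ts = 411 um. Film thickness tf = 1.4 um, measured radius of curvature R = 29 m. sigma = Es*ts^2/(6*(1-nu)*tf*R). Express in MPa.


Step 1: Compute numerator: Es * ts^2 = 170 * 411^2 = 28716570 (GPa*um^2)
Step 2: Compute denominator (R in um): 6*(1-nu)*tf*R = 6*0.72*1.4*29e6 = 175392000.0 (um^2)
Step 3: sigma (GPa) = 28716570 / 175392000.0 = 1.63728e-01 GPa
Step 4: Convert to MPa (x1000): sigma = 163.7 MPa


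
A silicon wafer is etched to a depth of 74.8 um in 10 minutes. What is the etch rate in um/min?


Step 1: Etch rate = depth / time
Step 2: rate = 74.8 / 10
rate = 7.48 um/min


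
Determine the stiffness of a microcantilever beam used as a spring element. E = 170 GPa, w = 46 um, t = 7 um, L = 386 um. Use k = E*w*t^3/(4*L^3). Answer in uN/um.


Step 1: Convert E to consistent units (1 GPa = 1000 uN/um^2).
E = 170 GPa = 170000 uN/um^2
Step 2: Compute t^3 = 7^3 = 343
Step 3: Compute L^3 = 386^3 = 57512456
Step 4: k = 170000 * 46 * 343 / (4 * 57512456)
k = 11.6595 uN/um


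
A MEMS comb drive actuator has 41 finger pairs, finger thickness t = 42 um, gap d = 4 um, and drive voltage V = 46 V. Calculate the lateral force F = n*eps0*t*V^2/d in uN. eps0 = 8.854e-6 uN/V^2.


Step 1: Parameters: n=41, eps0=8.854e-6 uN/V^2, t=42 um, V=46 V, d=4 um
Step 2: V^2 = 2116
Step 3: F = 41 * 8.854e-6 * 42 * 2116 / 4
F = 8.065 uN


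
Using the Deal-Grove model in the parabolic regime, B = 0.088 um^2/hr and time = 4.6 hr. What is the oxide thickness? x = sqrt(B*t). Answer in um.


Step 1: Compute B*t = 0.088 * 4.6 = 0.4048
Step 2: x = sqrt(0.4048)
x = 0.636 um


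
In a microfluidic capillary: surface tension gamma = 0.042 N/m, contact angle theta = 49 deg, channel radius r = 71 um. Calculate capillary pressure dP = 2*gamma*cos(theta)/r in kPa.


Step 1: cos(49 deg) = 0.6561
Step 2: Convert r to m: r = 71e-6 m
Step 3: dP = 2 * 0.042 * 0.6561 / 71e-6 = 776.2 Pa
Step 4: Convert Pa to kPa (divide by 1000).
dP = 0.78 kPa


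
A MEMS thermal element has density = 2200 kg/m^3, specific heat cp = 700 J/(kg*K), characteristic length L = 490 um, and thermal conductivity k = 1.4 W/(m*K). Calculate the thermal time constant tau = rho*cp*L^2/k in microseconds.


Step 1: Convert L to m: L = 490e-6 m
Step 2: L^2 = (490e-6)^2 = 2.401e-07 m^2
Step 3: tau = 2200 * 700 * 2.401e-07 / 1.4 = 2.6411e-01 s
Step 4: Convert to microseconds (multiply by 1e6).
tau = 264110.0 us


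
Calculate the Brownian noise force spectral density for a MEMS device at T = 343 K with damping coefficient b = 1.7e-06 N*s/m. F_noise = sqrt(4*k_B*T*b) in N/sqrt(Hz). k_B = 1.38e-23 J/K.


Step 1: Compute 4 * k_B * T * b
= 4 * 1.38e-23 * 343 * 1.7e-06
= 3.2187e-26 N^2/Hz
Step 2: F_noise = sqrt(3.2187e-26)
F_noise = 1.79e-13 N/sqrt(Hz)


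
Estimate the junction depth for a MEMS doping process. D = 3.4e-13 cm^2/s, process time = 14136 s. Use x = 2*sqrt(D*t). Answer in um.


Step 1: Compute D*t = 3.4e-13 * 14136 = 4.80624e-09 cm^2
Step 2: sqrt(D*t) = 6.93271e-05 cm
Step 3: x = 2 * 6.93271e-05 cm = 1.386542e-04 cm
Step 4: Convert to um (1 cm = 1e4 um): x = 1.387 um


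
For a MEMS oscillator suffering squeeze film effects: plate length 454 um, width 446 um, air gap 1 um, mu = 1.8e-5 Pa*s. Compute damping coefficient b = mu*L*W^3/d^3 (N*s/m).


Step 1: Convert to SI.
L = 454e-6 m, W = 446e-6 m, d = 1e-6 m
Step 2: W^3 = (446e-6)^3 = 8.87e-11 m^3
Step 3: d^3 = (1e-6)^3 = 1.00e-18 m^3
Step 4: b = 1.8e-5 * 454e-6 * 8.87e-11 / 1.00e-18
b = 7.25e-01 N*s/m


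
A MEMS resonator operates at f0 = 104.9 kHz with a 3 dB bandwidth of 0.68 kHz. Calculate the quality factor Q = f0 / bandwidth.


Step 1: Q = f0 / bandwidth
Step 2: Q = 104.9 / 0.68
Q = 154.3


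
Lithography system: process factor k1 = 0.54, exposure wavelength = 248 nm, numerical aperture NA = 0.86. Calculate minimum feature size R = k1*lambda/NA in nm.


Step 1: Identify values: k1 = 0.54, lambda = 248 nm, NA = 0.86
Step 2: R = k1 * lambda / NA
R = 0.54 * 248 / 0.86
R = 155.7 nm


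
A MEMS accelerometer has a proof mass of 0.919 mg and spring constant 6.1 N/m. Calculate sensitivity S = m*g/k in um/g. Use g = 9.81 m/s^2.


Step 1: Convert mass: m = 0.919 mg = 9.19e-07 kg
Step 2: S = m * g / k = 9.19e-07 * 9.81 / 6.1
Step 3: S = 1.48e-06 m/g
Step 4: Convert to um/g: S = 1.478 um/g


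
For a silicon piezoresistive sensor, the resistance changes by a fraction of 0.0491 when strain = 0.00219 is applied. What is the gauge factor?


Step 1: Identify values.
dR/R = 0.0491, strain = 0.00219
Step 2: GF = (dR/R) / strain = 0.0491 / 0.00219
GF = 22.4


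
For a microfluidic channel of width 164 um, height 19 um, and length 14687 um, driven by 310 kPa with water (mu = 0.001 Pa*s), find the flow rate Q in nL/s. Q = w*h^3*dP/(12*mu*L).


Step 1: Convert all dimensions to SI (meters).
w = 164e-6 m, h = 19e-6 m, L = 14687e-6 m, dP = 310e3 Pa
Step 2: Q = w * h^3 * dP / (12 * mu * L)
Q = 164e-6 * (19e-6)^3 * 310e3 / (12 * 0.001 * 14687e-6) = 1.97857266e-09 m^3/s
Step 3: Convert Q from m^3/s to nL/s (1 m^3 = 1e12 nL, so multiply by 1e12).
Q = 1978.573 nL/s


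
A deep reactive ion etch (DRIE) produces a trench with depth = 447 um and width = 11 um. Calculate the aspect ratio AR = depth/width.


Step 1: AR = depth / width
Step 2: AR = 447 / 11
AR = 40.6


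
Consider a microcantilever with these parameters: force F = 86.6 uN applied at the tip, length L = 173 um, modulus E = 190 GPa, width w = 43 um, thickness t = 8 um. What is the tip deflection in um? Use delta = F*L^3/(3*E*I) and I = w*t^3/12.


Step 1: Calculate the second moment of area.
I = w * t^3 / 12 = 43 * 8^3 / 12 = 1834.6667 um^4
Step 2: Convert E to consistent units (1 GPa = 1000 uN/um^2).
E = 190 GPa = 190000 uN/um^2
Step 3: Calculate tip deflection.
delta = F * L^3 / (3 * E * I)
delta = 86.6 * 173^3 / (3 * 190000 * 1834.6667)
delta = 0.4288 um


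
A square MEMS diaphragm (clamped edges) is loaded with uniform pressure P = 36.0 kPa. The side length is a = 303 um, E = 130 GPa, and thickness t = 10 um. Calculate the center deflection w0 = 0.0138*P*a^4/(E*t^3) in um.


Step 1: Convert pressure to compatible units (E is in GPa, so P in GPa).
P = 36.0 kPa = 36.0e-6 GPa
Step 2: Compute numerator: 0.0138 * P * a^4.
a^4 = 303^4 = 8428892481
numerator = 0.0138 * 36.0e-6 * 8428892481 = 4.1875e+03
Step 3: Compute denominator: E * t^3 = 130 * 10^3 = 130000
Step 4: w0 = numerator / denominator = 4.1875e+03 / 130000 = 0.0322 um


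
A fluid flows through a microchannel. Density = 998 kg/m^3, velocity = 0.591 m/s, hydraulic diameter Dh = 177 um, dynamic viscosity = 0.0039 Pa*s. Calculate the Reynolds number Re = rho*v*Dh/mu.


Step 1: Convert Dh to meters: Dh = 177e-6 m
Step 2: Re = rho * v * Dh / mu
Re = 998 * 0.591 * 177e-6 / 0.0039
Re = 26.769


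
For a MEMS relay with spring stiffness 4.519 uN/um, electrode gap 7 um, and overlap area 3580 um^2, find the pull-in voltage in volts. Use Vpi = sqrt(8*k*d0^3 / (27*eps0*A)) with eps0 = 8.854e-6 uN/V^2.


Step 1: Compute numerator: 8 * k * d0^3 = 8 * 4.519 * 7^3 = 12400.136
Step 2: Compute denominator: 27 * eps0 * A = 27 * 8.854e-6 * 3580 = 0.855828
Step 3: Vpi = sqrt(12400.136 / 0.855828)
Vpi = 120.37 V


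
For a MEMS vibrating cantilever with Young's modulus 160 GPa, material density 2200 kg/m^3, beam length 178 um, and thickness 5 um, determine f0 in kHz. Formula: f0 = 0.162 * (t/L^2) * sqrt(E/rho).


Step 1: Convert units to SI.
t_SI = 5e-6 m, L_SI = 178e-6 m
Step 2: Calculate sqrt(E/rho).
sqrt(160e9 / 2200) = 8528.03 m/s
Step 3: Compute f0.
f0 = 0.162 * 5e-6 / (178e-6)^2 * 8528.03 = 218018.7 Hz = 218.02 kHz
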